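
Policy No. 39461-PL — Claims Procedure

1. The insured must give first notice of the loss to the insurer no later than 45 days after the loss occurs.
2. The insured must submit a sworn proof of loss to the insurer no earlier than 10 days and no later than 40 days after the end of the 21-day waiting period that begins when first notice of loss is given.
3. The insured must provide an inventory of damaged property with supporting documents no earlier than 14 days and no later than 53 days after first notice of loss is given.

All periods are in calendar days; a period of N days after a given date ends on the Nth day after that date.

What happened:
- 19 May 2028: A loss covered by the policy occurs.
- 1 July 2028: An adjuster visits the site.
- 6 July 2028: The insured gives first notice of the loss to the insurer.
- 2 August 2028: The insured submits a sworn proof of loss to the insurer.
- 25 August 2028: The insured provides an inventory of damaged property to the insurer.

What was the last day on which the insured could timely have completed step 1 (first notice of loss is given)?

Step 1 runs from 19 May 2028, when the loss occurs. 45 days after 19 May 2028 is 3 July 2028.

3 July 2028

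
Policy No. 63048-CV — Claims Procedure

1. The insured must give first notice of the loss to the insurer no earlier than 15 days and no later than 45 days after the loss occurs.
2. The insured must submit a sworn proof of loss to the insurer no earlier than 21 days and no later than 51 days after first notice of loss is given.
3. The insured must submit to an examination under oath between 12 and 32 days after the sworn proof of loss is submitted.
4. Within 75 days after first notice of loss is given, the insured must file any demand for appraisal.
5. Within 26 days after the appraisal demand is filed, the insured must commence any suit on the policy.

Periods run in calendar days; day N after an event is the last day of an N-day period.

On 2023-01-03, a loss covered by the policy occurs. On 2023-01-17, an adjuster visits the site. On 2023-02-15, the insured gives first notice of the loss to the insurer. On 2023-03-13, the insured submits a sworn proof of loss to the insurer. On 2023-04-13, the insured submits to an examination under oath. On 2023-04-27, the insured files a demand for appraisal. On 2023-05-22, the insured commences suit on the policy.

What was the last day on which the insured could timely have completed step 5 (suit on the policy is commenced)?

2023-05-23

Step 5 runs from 2023-04-27, when the appraisal demand is filed. 26 days after 2023-04-27 is 2023-05-23.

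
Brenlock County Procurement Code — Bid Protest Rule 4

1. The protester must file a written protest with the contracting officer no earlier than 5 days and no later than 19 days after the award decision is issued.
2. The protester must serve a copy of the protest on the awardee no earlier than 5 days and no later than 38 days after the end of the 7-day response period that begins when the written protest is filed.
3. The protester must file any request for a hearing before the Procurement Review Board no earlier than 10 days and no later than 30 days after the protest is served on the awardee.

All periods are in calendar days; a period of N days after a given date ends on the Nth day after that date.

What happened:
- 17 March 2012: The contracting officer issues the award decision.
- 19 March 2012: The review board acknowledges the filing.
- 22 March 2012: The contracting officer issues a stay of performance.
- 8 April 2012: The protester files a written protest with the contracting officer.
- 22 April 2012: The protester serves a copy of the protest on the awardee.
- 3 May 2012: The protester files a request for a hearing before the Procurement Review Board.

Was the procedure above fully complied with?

No

Step 1 — 5 and 19 days from 17 March 2012 (when the award decision is issued) are 22 March 2012 and 5 April 2012 respectively; 8 April 2012 is 3 days past the end of the window.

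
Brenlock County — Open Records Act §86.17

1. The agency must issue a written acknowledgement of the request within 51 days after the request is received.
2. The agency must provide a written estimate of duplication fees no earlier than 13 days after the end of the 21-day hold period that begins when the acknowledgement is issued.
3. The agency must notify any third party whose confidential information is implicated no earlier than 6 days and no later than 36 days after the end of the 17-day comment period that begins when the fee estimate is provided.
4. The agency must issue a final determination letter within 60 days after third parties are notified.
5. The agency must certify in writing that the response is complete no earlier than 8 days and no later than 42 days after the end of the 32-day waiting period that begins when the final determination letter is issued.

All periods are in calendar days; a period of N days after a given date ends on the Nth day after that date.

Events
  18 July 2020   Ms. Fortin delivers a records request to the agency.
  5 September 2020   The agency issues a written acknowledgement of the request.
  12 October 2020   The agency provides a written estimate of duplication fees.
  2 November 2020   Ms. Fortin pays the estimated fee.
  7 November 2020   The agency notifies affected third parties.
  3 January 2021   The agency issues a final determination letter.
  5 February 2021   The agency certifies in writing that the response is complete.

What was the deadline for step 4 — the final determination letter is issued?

6 January 2021

Step 4 runs from 7 November 2020, when third parties are notified. 60 days after 7 November 2020 is 6 January 2021.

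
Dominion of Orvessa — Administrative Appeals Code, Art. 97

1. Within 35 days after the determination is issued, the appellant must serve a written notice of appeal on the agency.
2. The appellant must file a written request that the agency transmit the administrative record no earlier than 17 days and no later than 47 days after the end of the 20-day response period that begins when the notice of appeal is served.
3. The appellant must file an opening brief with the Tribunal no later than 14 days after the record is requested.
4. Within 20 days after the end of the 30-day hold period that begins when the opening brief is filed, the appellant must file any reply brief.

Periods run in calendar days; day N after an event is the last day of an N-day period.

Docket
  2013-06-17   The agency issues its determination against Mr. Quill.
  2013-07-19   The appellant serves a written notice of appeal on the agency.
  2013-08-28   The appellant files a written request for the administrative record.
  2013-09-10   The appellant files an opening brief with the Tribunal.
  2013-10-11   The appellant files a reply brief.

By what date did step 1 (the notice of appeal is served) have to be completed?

2013-07-22

Step 1 runs from 2013-06-17, when the determination is issued. 35 days after 2013-06-17 is 2013-07-22.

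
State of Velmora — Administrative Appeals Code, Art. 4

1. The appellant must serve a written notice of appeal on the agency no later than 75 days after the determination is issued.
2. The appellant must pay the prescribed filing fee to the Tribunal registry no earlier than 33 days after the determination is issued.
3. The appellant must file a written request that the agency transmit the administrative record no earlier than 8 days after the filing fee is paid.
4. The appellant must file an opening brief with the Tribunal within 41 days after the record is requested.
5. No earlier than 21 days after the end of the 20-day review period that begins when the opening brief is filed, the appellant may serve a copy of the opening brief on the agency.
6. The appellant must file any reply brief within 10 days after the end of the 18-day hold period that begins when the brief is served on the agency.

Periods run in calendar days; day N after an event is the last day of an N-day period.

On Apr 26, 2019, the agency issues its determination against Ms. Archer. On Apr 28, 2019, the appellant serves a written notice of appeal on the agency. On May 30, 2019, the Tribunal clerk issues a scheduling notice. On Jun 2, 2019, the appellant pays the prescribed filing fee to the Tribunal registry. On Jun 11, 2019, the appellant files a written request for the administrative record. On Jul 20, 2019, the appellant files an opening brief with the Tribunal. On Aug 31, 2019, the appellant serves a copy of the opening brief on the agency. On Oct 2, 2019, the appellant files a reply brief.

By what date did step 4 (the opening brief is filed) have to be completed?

Jul 22, 2019

Step 4 runs from Jun 11, 2019, when the record is requested. 41 days after Jun 11, 2019 is Jul 22, 2019.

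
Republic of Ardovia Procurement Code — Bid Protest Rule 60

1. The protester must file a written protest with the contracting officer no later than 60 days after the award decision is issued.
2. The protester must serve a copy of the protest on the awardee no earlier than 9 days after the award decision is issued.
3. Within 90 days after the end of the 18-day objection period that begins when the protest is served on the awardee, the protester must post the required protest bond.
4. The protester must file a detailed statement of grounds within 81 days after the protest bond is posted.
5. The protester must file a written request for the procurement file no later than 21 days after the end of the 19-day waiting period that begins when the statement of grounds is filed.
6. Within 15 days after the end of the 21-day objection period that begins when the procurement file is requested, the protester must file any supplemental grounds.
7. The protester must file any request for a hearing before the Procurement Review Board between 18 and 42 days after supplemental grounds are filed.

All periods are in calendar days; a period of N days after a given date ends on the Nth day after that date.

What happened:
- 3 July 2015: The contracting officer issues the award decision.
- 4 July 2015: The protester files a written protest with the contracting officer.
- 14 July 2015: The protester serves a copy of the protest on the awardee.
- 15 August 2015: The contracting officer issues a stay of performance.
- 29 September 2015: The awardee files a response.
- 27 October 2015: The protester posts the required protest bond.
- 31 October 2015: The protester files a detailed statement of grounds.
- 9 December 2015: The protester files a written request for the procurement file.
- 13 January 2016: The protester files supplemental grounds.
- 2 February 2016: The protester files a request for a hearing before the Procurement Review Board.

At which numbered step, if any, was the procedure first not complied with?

None — every step was satisfied

Step 1 — counting 60 days from 3 July 2015 (when the award decision is issued) gives a deadline of 1 September 2015; done 4 July 2015 — timely.
Step 2 — must wait 9 days from 3 July 2015 (when the award decision is issued), so not before 12 July 2015; done 14 July 2015 — permitted.
Step 3 — counting 90 days from 1 August 2015 (end of the 18-day objection period, which began when the protest is served on the awardee on 14 July 2015) gives a deadline of 30 October 2015; 27 October 2015 is within that limit.
Step 4 — counting 81 days from 27 October 2015 (when the protest bond is posted) gives a deadline of 16 January 2016; completed 31 October 2015, before the deadline.
Step 5 — counting 21 days from 19 November 2015 (end of the 19-day waiting period, which began when the statement of grounds is filed on 31 October 2015) gives a deadline of 10 December 2015; done 9 December 2015 — timely.
Step 6 — counting 15 days from 30 December 2015 (end of the 21-day objection period, which began when the procurement file is requested on 9 December 2015) gives a deadline of 14 January 2016; 13 January 2016 is within that limit.
Step 7 — 18 and 42 days from 13 January 2016 (when supplemental grounds are filed) are 31 January 2016 and 24 February 2016 respectively; done 2 February 2016, which is between those dates.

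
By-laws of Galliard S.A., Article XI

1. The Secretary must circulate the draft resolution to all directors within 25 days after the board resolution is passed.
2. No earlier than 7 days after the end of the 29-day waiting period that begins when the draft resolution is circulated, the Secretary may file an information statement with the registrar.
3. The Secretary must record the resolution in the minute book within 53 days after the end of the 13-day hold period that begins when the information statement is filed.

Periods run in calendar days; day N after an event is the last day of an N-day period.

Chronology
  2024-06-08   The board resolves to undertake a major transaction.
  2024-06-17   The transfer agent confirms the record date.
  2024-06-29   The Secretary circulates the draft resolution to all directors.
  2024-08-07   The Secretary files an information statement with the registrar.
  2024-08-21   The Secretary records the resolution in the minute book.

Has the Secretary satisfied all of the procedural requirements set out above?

Step 1 — counting 25 days from 2024-06-08 (when the board resolution is passed) gives a deadline of 2024-07-03; done 2024-06-29 — timely.
Step 2 — must wait 7 days from 2024-07-28 (end of the 29-day waiting period, which began when the draft resolution is circulated on 2024-06-29), so not before 2024-08-04; done 2024-08-07 — permitted.
Step 3 — counting 53 days from 2024-08-20 (end of the 13-day hold period, which began when the information statement is filed on 2024-08-07) gives a deadline of 2024-10-12; done 2024-08-21 — timely.

Yes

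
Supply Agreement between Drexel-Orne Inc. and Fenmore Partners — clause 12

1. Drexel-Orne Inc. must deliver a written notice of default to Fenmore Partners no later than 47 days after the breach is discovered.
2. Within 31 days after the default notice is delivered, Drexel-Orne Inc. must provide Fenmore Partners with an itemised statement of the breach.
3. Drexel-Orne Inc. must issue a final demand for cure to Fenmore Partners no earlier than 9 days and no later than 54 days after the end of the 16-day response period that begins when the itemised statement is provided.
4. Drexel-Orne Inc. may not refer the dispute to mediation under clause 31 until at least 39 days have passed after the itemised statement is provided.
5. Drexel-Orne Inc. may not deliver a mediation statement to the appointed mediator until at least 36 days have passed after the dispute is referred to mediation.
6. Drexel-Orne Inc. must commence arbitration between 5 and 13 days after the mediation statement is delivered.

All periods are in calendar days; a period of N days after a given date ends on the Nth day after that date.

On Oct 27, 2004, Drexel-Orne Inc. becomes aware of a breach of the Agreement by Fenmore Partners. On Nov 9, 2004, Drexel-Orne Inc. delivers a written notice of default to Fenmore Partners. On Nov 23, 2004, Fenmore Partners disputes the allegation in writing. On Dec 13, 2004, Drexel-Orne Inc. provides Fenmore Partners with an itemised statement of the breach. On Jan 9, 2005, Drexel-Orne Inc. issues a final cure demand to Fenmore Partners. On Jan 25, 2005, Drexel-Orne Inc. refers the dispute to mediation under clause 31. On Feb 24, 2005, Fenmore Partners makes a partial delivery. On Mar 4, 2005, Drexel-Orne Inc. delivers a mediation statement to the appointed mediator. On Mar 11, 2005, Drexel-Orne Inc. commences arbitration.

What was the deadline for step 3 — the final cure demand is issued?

The itemised statement is provided on Dec 13, 2004; the 16-day response period therefore ends Dec 29, 2004, and step 3 runs from that date. The window is 9–54 days after Dec 29, 2004; it closes on Feb 21, 2005.

Feb 21, 2005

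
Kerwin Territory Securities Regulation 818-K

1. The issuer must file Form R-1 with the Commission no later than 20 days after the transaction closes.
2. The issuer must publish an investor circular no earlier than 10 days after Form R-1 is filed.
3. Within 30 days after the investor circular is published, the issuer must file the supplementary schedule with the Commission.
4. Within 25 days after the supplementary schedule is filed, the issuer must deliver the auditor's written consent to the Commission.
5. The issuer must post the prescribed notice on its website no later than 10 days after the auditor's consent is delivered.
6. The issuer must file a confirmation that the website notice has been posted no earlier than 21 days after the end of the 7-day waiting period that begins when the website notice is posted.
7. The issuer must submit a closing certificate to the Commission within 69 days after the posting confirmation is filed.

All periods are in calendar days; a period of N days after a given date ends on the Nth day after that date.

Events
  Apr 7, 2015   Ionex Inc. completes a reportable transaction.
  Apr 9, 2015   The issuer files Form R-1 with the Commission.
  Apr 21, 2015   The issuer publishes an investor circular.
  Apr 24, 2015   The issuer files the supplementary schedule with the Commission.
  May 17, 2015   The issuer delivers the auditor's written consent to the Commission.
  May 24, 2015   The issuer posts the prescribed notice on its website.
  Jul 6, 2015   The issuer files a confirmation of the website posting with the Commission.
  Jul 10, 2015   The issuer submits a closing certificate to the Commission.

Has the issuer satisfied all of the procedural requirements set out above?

Step 1: 20 days after Apr 7, 2015 (when the transaction closes) is Apr 27, 2015; completed Apr 9, 2015, before the deadline.
Step 2: the earliest permitted date is 10 days after Apr 9, 2015 (when Form R-1 is filed), i.e. Apr 19, 2015; done Apr 21, 2015, after the minimum wait.
Step 3: 30 days after Apr 21, 2015 (when the investor circular is published) is May 21, 2015; completed Apr 24, 2015, before the deadline.
Step 4: 25 days after Apr 24, 2015 (when the supplementary schedule is filed) is May 19, 2015; done May 17, 2015 — timely.
Step 5: 10 days after May 17, 2015 (when the auditor's consent is delivered) is May 27, 2015; done May 24, 2015 — timely.
Step 6: the earliest permitted date is 21 days after May 31, 2015 (end of the 7-day waiting period, which began when the website notice is posted on May 24, 2015), i.e. Jun 21, 2015; done Jul 6, 2015 — permitted.
Step 7: 69 days after Jul 6, 2015 (when the posting confirmation is filed) is Sep 13, 2015; done Jul 10, 2015 — timely.

Yes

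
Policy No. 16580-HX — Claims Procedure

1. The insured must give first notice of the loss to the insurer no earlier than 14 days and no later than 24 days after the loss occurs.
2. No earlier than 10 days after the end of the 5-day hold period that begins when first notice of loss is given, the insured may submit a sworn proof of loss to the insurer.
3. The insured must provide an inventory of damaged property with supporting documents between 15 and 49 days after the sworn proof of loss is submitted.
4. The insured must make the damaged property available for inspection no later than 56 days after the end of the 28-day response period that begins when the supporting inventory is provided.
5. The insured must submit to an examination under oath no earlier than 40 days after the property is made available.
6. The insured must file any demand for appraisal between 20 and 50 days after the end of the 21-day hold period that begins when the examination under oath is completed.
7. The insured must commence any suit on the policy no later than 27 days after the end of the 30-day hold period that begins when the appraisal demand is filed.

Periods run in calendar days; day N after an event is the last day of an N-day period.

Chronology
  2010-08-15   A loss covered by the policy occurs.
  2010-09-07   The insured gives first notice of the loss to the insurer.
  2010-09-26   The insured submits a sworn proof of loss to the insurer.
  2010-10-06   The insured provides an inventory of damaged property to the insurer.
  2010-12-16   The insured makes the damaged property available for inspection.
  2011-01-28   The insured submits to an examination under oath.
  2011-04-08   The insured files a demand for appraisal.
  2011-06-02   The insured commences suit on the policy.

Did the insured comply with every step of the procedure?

Step 1 — 14 and 24 days from 2010-08-15 (when the loss occurs) are 2010-08-29 and 2010-09-08 respectively; 2010-09-07 falls inside that range.
Step 2 — must wait 10 days from 2010-09-12 (end of the 5-day hold period, which began when first notice of loss is given on 2010-09-07), so not before 2010-09-22; 2010-09-26 is on or after that date.
Step 3 — 15 and 49 days from 2010-09-26 (when the sworn proof of loss is submitted) are 2010-10-11 and 2010-11-14 respectively; 2010-10-06 is 5 days too early.
Later steps need not be reached.

No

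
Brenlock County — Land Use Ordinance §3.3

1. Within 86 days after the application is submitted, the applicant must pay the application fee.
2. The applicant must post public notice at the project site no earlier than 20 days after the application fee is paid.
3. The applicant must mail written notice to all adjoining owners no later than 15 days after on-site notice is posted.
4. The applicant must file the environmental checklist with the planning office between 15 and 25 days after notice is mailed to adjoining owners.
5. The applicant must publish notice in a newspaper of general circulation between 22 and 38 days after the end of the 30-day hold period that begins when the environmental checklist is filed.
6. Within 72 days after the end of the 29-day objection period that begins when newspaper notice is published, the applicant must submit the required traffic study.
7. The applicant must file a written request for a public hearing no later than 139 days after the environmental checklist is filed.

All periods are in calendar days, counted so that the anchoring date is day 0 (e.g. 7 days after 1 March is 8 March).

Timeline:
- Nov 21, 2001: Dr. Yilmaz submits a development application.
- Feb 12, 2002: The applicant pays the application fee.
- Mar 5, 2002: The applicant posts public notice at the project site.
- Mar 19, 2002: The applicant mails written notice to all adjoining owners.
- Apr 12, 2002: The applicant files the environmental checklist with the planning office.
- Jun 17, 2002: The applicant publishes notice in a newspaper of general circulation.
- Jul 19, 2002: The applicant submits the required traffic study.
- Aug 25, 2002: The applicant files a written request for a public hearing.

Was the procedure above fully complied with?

Step 1 — counting 86 days from Nov 21, 2001 (when the application is submitted) gives a deadline of Feb 15, 2002; Feb 12, 2002 is within that limit.
Step 2 — must wait 20 days from Feb 12, 2002 (when the application fee is paid), so not before Mar 4, 2002; done Mar 5, 2002 — permitted.
Step 3 — counting 15 days from Mar 5, 2002 (when on-site notice is posted) gives a deadline of Mar 20, 2002; done Mar 19, 2002 — timely.
Step 4 — 15 and 25 days from Mar 19, 2002 (when notice is mailed to adjoining owners) are Apr 3, 2002 and Apr 13, 2002 respectively; done Apr 12, 2002, which is between those dates.
Step 5 — 22 and 38 days from May 12, 2002 (end of the 30-day hold period, which began when the environmental checklist is filed on Apr 12, 2002) are Jun 3, 2002 and Jun 19, 2002 respectively; Jun 17, 2002 falls inside that range.
Step 6 — counting 72 days from Jul 16, 2002 (end of the 29-day objection period, which began when newspaper notice is published on Jun 17, 2002) gives a deadline of Sep 26, 2002; completed Jul 19, 2002, before the deadline.
Step 7 — counting 139 days from Apr 12, 2002 (when the environmental checklist is filed) gives a deadline of Aug 29, 2002; completed Aug 25, 2002, before the deadline.

Yes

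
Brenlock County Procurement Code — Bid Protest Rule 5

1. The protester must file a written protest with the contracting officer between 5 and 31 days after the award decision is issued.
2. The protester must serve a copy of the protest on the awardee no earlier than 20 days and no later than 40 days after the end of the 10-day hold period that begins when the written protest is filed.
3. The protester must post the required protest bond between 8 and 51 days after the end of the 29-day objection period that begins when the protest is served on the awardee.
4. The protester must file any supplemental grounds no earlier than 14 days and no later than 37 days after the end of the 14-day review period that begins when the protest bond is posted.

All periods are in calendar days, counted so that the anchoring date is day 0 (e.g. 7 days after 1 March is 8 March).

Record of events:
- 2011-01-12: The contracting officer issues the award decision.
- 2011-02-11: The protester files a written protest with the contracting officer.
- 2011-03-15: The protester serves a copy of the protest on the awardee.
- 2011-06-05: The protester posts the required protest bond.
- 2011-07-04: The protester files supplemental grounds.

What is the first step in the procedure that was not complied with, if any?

Step 3

Step 1 — 5 and 31 days from 2011-01-12 (when the award decision is issued) are 2011-01-17 and 2011-02-12 respectively; done 2011-02-11, which is between those dates.
Step 2 — 20 and 40 days from 2011-02-21 (end of the 10-day hold period, which began when the written protest is filed on 2011-02-11) are 2011-03-13 and 2011-04-02 respectively; 2011-03-15 falls inside that range.
Step 3 — 8 and 51 days from 2011-04-13 (end of the 29-day objection period, which began when the protest is served on the awardee on 2011-03-15) are 2011-04-21 and 2011-06-03 respectively; done 2011-06-05 — 2 days after the window closed.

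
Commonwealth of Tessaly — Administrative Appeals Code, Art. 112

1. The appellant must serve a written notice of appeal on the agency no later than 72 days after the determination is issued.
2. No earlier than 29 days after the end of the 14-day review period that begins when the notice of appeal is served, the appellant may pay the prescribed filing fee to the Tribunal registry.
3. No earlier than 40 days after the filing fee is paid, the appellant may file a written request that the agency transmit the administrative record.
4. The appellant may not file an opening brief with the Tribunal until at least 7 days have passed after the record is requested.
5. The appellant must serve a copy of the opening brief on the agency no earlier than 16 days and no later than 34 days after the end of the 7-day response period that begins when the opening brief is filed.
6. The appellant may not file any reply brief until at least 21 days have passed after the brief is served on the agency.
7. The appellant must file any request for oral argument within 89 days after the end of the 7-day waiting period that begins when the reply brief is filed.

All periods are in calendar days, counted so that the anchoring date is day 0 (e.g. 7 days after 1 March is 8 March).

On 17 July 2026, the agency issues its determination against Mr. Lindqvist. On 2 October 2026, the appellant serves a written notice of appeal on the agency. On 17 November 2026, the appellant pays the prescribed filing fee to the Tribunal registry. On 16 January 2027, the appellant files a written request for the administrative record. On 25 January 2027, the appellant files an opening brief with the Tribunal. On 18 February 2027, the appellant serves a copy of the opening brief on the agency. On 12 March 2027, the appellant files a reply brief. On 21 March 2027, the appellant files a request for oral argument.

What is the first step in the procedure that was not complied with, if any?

Step 1: 72 days after 17 July 2026 (when the determination is issued) is 27 September 2026; not done until 2 October 2026, 5 days after the deadline.
The analysis stops there.

Step 1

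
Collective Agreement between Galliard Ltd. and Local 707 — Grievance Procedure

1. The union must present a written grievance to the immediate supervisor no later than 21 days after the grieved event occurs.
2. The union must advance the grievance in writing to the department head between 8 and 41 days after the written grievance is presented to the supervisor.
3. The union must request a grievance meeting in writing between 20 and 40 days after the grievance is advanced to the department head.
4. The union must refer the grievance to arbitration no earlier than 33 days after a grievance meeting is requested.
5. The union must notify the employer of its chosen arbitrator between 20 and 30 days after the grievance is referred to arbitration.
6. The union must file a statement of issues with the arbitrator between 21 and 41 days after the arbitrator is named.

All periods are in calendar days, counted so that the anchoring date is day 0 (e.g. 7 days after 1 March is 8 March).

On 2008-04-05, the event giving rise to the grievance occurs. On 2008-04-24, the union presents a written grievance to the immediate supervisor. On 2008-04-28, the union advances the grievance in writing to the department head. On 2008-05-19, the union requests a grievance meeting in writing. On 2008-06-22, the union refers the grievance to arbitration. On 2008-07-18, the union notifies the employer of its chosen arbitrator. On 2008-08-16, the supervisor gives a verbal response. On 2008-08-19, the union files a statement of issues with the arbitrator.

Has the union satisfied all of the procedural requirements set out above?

No

(1) due by 2008-04-05 + 21 days = 2008-04-26; done 2008-04-24 — timely.
(2) the permitted window runs from 2008-04-24 + 8 = 2008-05-02 to 2008-04-24 + 41 = 2008-06-04; done 2008-04-28 — 4 days before the window opened.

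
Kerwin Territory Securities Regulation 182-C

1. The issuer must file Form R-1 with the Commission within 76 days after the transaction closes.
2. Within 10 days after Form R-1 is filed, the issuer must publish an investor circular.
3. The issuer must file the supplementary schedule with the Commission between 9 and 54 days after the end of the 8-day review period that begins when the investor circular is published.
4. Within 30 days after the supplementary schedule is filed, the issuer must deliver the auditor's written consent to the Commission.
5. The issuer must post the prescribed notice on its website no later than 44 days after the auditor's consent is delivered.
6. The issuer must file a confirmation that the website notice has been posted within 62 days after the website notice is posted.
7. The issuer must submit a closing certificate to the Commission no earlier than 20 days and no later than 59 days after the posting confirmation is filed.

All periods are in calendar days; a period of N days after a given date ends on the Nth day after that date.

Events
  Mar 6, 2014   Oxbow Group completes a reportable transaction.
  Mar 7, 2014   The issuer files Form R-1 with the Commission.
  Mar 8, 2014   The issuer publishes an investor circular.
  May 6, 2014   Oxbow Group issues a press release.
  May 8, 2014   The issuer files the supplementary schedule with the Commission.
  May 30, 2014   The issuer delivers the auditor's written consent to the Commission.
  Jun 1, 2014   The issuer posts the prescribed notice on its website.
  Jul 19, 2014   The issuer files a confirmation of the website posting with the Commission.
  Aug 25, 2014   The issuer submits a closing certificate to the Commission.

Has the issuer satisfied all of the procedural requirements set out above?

Yes

Step 1: 76 days after Mar 6, 2014 (when the transaction closes) is May 21, 2014; done Mar 7, 2014 — timely.
Step 2: 10 days after Mar 7, 2014 (when Form R-1 is filed) is Mar 17, 2014; Mar 8, 2014 is within that limit.
Step 3: the window is 9–54 days after Mar 16, 2014 (end of the 8-day review period, which began when the investor circular is published on Mar 8, 2014), so Mar 25, 2014 through May 9, 2014; May 8, 2014 falls inside that range.
Step 4: 30 days after May 8, 2014 (when the supplementary schedule is filed) is Jun 7, 2014; done May 30, 2014 — timely.
Step 5: 44 days after May 30, 2014 (when the auditor's consent is delivered) is Jul 13, 2014; done Jun 1, 2014 — timely.
Step 6: 62 days after Jun 1, 2014 (when the website notice is posted) is Aug 2, 2014; completed Jul 19, 2014, before the deadline.
Step 7: the window is 20–59 days after Jul 19, 2014 (when the posting confirmation is filed), so Aug 8, 2014 through Sep 16, 2014; done Aug 25, 2014, which is between those dates.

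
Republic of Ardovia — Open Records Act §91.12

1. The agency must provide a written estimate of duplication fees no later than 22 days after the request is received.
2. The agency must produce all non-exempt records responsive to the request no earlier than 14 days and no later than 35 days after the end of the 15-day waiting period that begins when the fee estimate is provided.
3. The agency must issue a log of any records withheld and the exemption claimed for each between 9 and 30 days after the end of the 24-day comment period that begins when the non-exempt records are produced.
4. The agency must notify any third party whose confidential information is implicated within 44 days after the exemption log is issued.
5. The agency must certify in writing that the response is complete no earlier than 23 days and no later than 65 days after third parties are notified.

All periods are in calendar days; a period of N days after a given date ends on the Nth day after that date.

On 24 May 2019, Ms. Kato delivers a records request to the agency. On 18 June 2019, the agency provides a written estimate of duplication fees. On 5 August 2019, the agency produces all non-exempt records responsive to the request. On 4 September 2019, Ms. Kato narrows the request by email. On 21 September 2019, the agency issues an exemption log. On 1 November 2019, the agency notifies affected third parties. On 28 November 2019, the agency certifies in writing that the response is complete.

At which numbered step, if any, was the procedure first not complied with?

Step 1: 22 days after 24 May 2019 (when the request is received) is 15 June 2019; done 18 June 2019 — 3 days late.
The analysis stops there.

Step 1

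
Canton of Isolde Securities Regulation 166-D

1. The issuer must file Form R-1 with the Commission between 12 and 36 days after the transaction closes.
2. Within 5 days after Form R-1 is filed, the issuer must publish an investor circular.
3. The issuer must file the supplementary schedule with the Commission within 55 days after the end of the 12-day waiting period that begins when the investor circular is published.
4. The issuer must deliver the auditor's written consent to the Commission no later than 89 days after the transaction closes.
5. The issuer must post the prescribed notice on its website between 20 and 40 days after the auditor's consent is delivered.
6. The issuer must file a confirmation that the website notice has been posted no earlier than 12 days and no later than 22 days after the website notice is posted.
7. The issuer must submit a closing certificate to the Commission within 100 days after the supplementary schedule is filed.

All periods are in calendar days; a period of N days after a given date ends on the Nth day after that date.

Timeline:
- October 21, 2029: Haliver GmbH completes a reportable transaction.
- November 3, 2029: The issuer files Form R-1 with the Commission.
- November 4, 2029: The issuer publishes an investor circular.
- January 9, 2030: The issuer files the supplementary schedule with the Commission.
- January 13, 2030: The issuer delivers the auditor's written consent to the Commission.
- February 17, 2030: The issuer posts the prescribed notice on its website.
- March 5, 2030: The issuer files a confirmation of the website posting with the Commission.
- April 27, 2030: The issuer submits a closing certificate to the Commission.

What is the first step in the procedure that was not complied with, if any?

Step 1 — 12 and 36 days from October 21, 2029 (when the transaction closes) are November 2, 2029 and November 26, 2029 respectively; done November 3, 2029 — within the window.
Step 2 — counting 5 days from November 3, 2029 (when Form R-1 is filed) gives a deadline of November 8, 2029; done November 4, 2029 — timely.
Step 3 — counting 55 days from November 16, 2029 (end of the 12-day waiting period, which began when the investor circular is published on November 4, 2029) gives a deadline of January 10, 2030; done January 9, 2030 — timely.
Step 4 — counting 89 days from October 21, 2029 (when the transaction closes) gives a deadline of January 18, 2030; done January 13, 2030 — timely.
Step 5 — 20 and 40 days from January 13, 2030 (when the auditor's consent is delivered) are February 2, 2030 and February 22, 2030 respectively; February 17, 2030 falls inside that range.
Step 6 — 12 and 22 days from February 17, 2030 (when the website notice is posted) are March 1, 2030 and March 11, 2030 respectively; done March 5, 2030 — within the window.
Step 7 — counting 100 days from January 9, 2030 (when the supplementary schedule is filed) gives a deadline of April 19, 2030; not done until April 27, 2030, 8 days after the deadline.

Step 7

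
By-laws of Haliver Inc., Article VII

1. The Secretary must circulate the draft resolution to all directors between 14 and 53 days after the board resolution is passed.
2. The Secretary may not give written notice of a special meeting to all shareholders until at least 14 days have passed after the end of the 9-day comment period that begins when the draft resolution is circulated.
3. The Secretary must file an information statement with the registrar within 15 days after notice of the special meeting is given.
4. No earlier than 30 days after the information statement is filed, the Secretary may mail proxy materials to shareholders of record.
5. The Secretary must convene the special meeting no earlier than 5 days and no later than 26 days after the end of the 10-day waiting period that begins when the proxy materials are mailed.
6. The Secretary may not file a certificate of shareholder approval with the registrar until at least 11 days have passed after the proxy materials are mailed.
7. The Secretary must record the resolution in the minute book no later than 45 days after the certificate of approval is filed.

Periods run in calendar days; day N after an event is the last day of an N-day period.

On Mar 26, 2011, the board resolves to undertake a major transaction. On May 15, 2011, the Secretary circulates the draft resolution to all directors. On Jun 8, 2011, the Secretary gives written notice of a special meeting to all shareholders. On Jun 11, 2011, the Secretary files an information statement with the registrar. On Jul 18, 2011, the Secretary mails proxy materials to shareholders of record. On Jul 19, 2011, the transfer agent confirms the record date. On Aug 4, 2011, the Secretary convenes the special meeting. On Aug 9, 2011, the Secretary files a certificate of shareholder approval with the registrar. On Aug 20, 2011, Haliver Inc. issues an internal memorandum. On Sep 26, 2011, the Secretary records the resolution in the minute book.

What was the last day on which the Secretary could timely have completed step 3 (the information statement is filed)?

Step 3 runs from Jun 8, 2011, when notice of the special meeting is given. 15 days after Jun 8, 2011 is Jun 23, 2011.

Jun 23, 2011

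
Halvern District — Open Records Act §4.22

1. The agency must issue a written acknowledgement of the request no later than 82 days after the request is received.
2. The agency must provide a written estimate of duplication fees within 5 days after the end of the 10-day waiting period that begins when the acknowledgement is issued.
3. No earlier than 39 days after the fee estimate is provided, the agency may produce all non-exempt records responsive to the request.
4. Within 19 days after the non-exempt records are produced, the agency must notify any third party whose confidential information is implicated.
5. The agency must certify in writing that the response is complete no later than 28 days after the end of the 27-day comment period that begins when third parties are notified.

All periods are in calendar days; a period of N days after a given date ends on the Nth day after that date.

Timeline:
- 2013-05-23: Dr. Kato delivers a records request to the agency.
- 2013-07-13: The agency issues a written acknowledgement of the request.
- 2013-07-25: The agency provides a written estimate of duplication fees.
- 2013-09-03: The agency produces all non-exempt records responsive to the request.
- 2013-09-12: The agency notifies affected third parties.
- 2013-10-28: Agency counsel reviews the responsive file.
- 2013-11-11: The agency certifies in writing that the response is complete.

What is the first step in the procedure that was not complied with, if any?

Step 1 — counting 82 days from 2013-05-23 (when the request is received) gives a deadline of 2013-08-13; done 2013-07-13 — timely.
Step 2 — counting 5 days from 2013-07-23 (end of the 10-day waiting period, which began when the acknowledgement is issued on 2013-07-13) gives a deadline of 2013-07-28; completed 2013-07-25, before the deadline.
Step 3 — must wait 39 days from 2013-07-25 (when the fee estimate is provided), so not before 2013-09-02; 2013-09-03 is on or after that date.
Step 4 — counting 19 days from 2013-09-03 (when the non-exempt records are produced) gives a deadline of 2013-09-22; done 2013-09-12 — timely.
Step 5 — counting 28 days from 2013-10-09 (end of the 27-day comment period, which began when third parties are notified on 2013-09-12) gives a deadline of 2013-11-06; not done until 2013-11-11, 5 days after the deadline.
The analysis stops there.

Step 5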